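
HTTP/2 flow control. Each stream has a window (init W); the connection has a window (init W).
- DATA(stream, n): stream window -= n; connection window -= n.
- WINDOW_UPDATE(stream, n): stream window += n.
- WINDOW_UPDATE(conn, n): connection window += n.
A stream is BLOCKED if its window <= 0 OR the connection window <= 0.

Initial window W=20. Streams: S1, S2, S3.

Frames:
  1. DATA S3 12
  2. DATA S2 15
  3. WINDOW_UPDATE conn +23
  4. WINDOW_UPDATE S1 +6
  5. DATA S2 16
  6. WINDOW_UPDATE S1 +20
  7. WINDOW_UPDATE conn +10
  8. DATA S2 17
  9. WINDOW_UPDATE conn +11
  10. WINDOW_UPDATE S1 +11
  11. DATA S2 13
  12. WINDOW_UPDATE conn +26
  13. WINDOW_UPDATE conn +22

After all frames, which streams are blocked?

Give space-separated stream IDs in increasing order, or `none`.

Answer: S2

Derivation:
Op 1: conn=8 S1=20 S2=20 S3=8 blocked=[]
Op 2: conn=-7 S1=20 S2=5 S3=8 blocked=[1, 2, 3]
Op 3: conn=16 S1=20 S2=5 S3=8 blocked=[]
Op 4: conn=16 S1=26 S2=5 S3=8 blocked=[]
Op 5: conn=0 S1=26 S2=-11 S3=8 blocked=[1, 2, 3]
Op 6: conn=0 S1=46 S2=-11 S3=8 blocked=[1, 2, 3]
Op 7: conn=10 S1=46 S2=-11 S3=8 blocked=[2]
Op 8: conn=-7 S1=46 S2=-28 S3=8 blocked=[1, 2, 3]
Op 9: conn=4 S1=46 S2=-28 S3=8 blocked=[2]
Op 10: conn=4 S1=57 S2=-28 S3=8 blocked=[2]
Op 11: conn=-9 S1=57 S2=-41 S3=8 blocked=[1, 2, 3]
Op 12: conn=17 S1=57 S2=-41 S3=8 blocked=[2]
Op 13: conn=39 S1=57 S2=-41 S3=8 blocked=[2]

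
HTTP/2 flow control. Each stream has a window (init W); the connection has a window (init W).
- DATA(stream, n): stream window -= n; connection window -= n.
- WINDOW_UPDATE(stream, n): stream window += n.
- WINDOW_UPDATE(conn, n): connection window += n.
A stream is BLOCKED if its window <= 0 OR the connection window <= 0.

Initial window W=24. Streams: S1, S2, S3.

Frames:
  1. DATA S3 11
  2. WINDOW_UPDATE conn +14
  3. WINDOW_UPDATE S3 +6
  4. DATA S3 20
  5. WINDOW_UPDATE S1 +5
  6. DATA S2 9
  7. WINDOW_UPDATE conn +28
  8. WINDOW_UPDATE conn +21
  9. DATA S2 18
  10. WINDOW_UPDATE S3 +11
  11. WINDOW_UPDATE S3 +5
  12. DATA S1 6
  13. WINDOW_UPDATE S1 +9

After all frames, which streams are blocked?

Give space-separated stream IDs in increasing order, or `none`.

Op 1: conn=13 S1=24 S2=24 S3=13 blocked=[]
Op 2: conn=27 S1=24 S2=24 S3=13 blocked=[]
Op 3: conn=27 S1=24 S2=24 S3=19 blocked=[]
Op 4: conn=7 S1=24 S2=24 S3=-1 blocked=[3]
Op 5: conn=7 S1=29 S2=24 S3=-1 blocked=[3]
Op 6: conn=-2 S1=29 S2=15 S3=-1 blocked=[1, 2, 3]
Op 7: conn=26 S1=29 S2=15 S3=-1 blocked=[3]
Op 8: conn=47 S1=29 S2=15 S3=-1 blocked=[3]
Op 9: conn=29 S1=29 S2=-3 S3=-1 blocked=[2, 3]
Op 10: conn=29 S1=29 S2=-3 S3=10 blocked=[2]
Op 11: conn=29 S1=29 S2=-3 S3=15 blocked=[2]
Op 12: conn=23 S1=23 S2=-3 S3=15 blocked=[2]
Op 13: conn=23 S1=32 S2=-3 S3=15 blocked=[2]

Answer: S2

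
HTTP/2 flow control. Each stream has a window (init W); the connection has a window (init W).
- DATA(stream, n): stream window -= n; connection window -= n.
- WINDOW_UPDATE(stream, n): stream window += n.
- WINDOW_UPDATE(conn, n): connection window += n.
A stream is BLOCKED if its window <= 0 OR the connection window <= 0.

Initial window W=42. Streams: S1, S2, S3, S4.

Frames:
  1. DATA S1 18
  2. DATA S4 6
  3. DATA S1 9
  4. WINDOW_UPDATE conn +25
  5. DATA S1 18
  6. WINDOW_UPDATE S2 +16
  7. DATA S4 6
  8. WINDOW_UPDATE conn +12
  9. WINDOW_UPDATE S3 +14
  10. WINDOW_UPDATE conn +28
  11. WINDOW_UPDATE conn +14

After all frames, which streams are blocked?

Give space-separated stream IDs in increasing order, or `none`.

Answer: S1

Derivation:
Op 1: conn=24 S1=24 S2=42 S3=42 S4=42 blocked=[]
Op 2: conn=18 S1=24 S2=42 S3=42 S4=36 blocked=[]
Op 3: conn=9 S1=15 S2=42 S3=42 S4=36 blocked=[]
Op 4: conn=34 S1=15 S2=42 S3=42 S4=36 blocked=[]
Op 5: conn=16 S1=-3 S2=42 S3=42 S4=36 blocked=[1]
Op 6: conn=16 S1=-3 S2=58 S3=42 S4=36 blocked=[1]
Op 7: conn=10 S1=-3 S2=58 S3=42 S4=30 blocked=[1]
Op 8: conn=22 S1=-3 S2=58 S3=42 S4=30 blocked=[1]
Op 9: conn=22 S1=-3 S2=58 S3=56 S4=30 blocked=[1]
Op 10: conn=50 S1=-3 S2=58 S3=56 S4=30 blocked=[1]
Op 11: conn=64 S1=-3 S2=58 S3=56 S4=30 blocked=[1]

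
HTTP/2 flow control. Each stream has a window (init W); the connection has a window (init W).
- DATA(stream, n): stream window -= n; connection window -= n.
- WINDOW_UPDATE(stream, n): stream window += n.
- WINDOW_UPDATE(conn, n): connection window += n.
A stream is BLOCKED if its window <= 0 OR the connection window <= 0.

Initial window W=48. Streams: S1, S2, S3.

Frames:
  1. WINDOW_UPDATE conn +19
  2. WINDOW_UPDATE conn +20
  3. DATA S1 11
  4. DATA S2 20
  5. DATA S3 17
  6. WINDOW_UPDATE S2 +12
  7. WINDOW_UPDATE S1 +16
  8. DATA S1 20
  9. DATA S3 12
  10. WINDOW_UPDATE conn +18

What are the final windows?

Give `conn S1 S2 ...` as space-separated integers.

Answer: 25 33 40 19

Derivation:
Op 1: conn=67 S1=48 S2=48 S3=48 blocked=[]
Op 2: conn=87 S1=48 S2=48 S3=48 blocked=[]
Op 3: conn=76 S1=37 S2=48 S3=48 blocked=[]
Op 4: conn=56 S1=37 S2=28 S3=48 blocked=[]
Op 5: conn=39 S1=37 S2=28 S3=31 blocked=[]
Op 6: conn=39 S1=37 S2=40 S3=31 blocked=[]
Op 7: conn=39 S1=53 S2=40 S3=31 blocked=[]
Op 8: conn=19 S1=33 S2=40 S3=31 blocked=[]
Op 9: conn=7 S1=33 S2=40 S3=19 blocked=[]
Op 10: conn=25 S1=33 S2=40 S3=19 blocked=[]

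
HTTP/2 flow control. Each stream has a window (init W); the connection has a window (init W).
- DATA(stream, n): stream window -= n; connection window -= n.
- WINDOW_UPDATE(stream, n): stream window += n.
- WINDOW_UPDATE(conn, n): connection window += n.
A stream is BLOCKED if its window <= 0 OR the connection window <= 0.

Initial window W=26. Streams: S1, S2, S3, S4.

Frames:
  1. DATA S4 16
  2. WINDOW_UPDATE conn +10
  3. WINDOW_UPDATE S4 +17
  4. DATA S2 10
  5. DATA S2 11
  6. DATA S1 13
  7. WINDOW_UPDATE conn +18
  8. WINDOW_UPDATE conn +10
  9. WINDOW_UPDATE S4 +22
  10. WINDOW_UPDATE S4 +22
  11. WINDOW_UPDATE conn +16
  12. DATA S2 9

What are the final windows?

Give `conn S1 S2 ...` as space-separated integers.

Op 1: conn=10 S1=26 S2=26 S3=26 S4=10 blocked=[]
Op 2: conn=20 S1=26 S2=26 S3=26 S4=10 blocked=[]
Op 3: conn=20 S1=26 S2=26 S3=26 S4=27 blocked=[]
Op 4: conn=10 S1=26 S2=16 S3=26 S4=27 blocked=[]
Op 5: conn=-1 S1=26 S2=5 S3=26 S4=27 blocked=[1, 2, 3, 4]
Op 6: conn=-14 S1=13 S2=5 S3=26 S4=27 blocked=[1, 2, 3, 4]
Op 7: conn=4 S1=13 S2=5 S3=26 S4=27 blocked=[]
Op 8: conn=14 S1=13 S2=5 S3=26 S4=27 blocked=[]
Op 9: conn=14 S1=13 S2=5 S3=26 S4=49 blocked=[]
Op 10: conn=14 S1=13 S2=5 S3=26 S4=71 blocked=[]
Op 11: conn=30 S1=13 S2=5 S3=26 S4=71 blocked=[]
Op 12: conn=21 S1=13 S2=-4 S3=26 S4=71 blocked=[2]

Answer: 21 13 -4 26 71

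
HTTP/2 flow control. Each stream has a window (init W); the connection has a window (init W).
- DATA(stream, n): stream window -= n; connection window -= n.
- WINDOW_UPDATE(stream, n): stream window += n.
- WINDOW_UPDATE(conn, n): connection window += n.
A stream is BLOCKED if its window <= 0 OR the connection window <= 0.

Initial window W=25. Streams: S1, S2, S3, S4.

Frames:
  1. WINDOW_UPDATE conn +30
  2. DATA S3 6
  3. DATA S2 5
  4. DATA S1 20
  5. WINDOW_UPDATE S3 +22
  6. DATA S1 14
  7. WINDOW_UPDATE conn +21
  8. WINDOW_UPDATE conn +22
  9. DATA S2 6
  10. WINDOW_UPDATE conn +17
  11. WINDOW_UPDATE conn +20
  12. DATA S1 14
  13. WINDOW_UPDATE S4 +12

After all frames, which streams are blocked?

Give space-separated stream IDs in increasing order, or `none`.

Op 1: conn=55 S1=25 S2=25 S3=25 S4=25 blocked=[]
Op 2: conn=49 S1=25 S2=25 S3=19 S4=25 blocked=[]
Op 3: conn=44 S1=25 S2=20 S3=19 S4=25 blocked=[]
Op 4: conn=24 S1=5 S2=20 S3=19 S4=25 blocked=[]
Op 5: conn=24 S1=5 S2=20 S3=41 S4=25 blocked=[]
Op 6: conn=10 S1=-9 S2=20 S3=41 S4=25 blocked=[1]
Op 7: conn=31 S1=-9 S2=20 S3=41 S4=25 blocked=[1]
Op 8: conn=53 S1=-9 S2=20 S3=41 S4=25 blocked=[1]
Op 9: conn=47 S1=-9 S2=14 S3=41 S4=25 blocked=[1]
Op 10: conn=64 S1=-9 S2=14 S3=41 S4=25 blocked=[1]
Op 11: conn=84 S1=-9 S2=14 S3=41 S4=25 blocked=[1]
Op 12: conn=70 S1=-23 S2=14 S3=41 S4=25 blocked=[1]
Op 13: conn=70 S1=-23 S2=14 S3=41 S4=37 blocked=[1]

Answer: S1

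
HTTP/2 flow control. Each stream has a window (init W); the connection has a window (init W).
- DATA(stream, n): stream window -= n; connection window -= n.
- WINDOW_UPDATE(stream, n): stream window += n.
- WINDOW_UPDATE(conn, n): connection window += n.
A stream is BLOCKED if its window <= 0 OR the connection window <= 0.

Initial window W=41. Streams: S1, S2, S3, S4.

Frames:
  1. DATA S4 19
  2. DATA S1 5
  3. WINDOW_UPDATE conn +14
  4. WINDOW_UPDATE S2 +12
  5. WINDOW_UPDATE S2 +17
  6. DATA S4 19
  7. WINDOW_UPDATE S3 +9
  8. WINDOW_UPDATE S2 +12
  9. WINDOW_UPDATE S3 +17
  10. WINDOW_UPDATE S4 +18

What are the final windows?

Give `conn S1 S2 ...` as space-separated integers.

Answer: 12 36 82 67 21

Derivation:
Op 1: conn=22 S1=41 S2=41 S3=41 S4=22 blocked=[]
Op 2: conn=17 S1=36 S2=41 S3=41 S4=22 blocked=[]
Op 3: conn=31 S1=36 S2=41 S3=41 S4=22 blocked=[]
Op 4: conn=31 S1=36 S2=53 S3=41 S4=22 blocked=[]
Op 5: conn=31 S1=36 S2=70 S3=41 S4=22 blocked=[]
Op 6: conn=12 S1=36 S2=70 S3=41 S4=3 blocked=[]
Op 7: conn=12 S1=36 S2=70 S3=50 S4=3 blocked=[]
Op 8: conn=12 S1=36 S2=82 S3=50 S4=3 blocked=[]
Op 9: conn=12 S1=36 S2=82 S3=67 S4=3 blocked=[]
Op 10: conn=12 S1=36 S2=82 S3=67 S4=21 blocked=[]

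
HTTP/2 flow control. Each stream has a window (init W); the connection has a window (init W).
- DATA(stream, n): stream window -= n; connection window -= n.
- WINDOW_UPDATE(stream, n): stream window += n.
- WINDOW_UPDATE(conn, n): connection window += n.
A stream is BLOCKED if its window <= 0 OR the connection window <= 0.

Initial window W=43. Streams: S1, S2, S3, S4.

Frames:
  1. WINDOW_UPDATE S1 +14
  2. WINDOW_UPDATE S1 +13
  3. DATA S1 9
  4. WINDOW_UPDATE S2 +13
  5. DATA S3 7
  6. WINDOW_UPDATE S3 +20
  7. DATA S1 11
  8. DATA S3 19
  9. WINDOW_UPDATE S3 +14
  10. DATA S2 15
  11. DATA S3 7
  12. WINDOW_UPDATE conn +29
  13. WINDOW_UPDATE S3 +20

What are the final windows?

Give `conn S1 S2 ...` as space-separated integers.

Op 1: conn=43 S1=57 S2=43 S3=43 S4=43 blocked=[]
Op 2: conn=43 S1=70 S2=43 S3=43 S4=43 blocked=[]
Op 3: conn=34 S1=61 S2=43 S3=43 S4=43 blocked=[]
Op 4: conn=34 S1=61 S2=56 S3=43 S4=43 blocked=[]
Op 5: conn=27 S1=61 S2=56 S3=36 S4=43 blocked=[]
Op 6: conn=27 S1=61 S2=56 S3=56 S4=43 blocked=[]
Op 7: conn=16 S1=50 S2=56 S3=56 S4=43 blocked=[]
Op 8: conn=-3 S1=50 S2=56 S3=37 S4=43 blocked=[1, 2, 3, 4]
Op 9: conn=-3 S1=50 S2=56 S3=51 S4=43 blocked=[1, 2, 3, 4]
Op 10: conn=-18 S1=50 S2=41 S3=51 S4=43 blocked=[1, 2, 3, 4]
Op 11: conn=-25 S1=50 S2=41 S3=44 S4=43 blocked=[1, 2, 3, 4]
Op 12: conn=4 S1=50 S2=41 S3=44 S4=43 blocked=[]
Op 13: conn=4 S1=50 S2=41 S3=64 S4=43 blocked=[]

Answer: 4 50 41 64 43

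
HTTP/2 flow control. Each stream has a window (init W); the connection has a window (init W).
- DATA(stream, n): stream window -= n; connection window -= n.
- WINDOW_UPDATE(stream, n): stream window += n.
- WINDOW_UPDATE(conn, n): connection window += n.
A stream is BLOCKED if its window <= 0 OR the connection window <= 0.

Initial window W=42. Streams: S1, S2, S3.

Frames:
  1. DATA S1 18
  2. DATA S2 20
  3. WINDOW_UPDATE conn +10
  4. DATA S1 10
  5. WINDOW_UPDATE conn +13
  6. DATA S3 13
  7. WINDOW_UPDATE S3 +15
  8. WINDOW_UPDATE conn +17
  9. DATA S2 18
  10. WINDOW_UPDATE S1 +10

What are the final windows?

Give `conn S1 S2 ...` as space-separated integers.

Op 1: conn=24 S1=24 S2=42 S3=42 blocked=[]
Op 2: conn=4 S1=24 S2=22 S3=42 blocked=[]
Op 3: conn=14 S1=24 S2=22 S3=42 blocked=[]
Op 4: conn=4 S1=14 S2=22 S3=42 blocked=[]
Op 5: conn=17 S1=14 S2=22 S3=42 blocked=[]
Op 6: conn=4 S1=14 S2=22 S3=29 blocked=[]
Op 7: conn=4 S1=14 S2=22 S3=44 blocked=[]
Op 8: conn=21 S1=14 S2=22 S3=44 blocked=[]
Op 9: conn=3 S1=14 S2=4 S3=44 blocked=[]
Op 10: conn=3 S1=24 S2=4 S3=44 blocked=[]

Answer: 3 24 4 44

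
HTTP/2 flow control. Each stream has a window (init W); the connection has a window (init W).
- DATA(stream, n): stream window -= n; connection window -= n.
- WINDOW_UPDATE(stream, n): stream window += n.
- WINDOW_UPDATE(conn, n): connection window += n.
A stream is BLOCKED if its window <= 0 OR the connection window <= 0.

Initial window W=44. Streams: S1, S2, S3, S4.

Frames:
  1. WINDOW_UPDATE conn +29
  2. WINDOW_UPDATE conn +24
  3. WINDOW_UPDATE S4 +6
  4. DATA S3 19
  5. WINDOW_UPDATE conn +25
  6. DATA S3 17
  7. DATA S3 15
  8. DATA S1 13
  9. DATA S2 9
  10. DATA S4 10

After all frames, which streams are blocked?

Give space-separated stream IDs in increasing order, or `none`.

Op 1: conn=73 S1=44 S2=44 S3=44 S4=44 blocked=[]
Op 2: conn=97 S1=44 S2=44 S3=44 S4=44 blocked=[]
Op 3: conn=97 S1=44 S2=44 S3=44 S4=50 blocked=[]
Op 4: conn=78 S1=44 S2=44 S3=25 S4=50 blocked=[]
Op 5: conn=103 S1=44 S2=44 S3=25 S4=50 blocked=[]
Op 6: conn=86 S1=44 S2=44 S3=8 S4=50 blocked=[]
Op 7: conn=71 S1=44 S2=44 S3=-7 S4=50 blocked=[3]
Op 8: conn=58 S1=31 S2=44 S3=-7 S4=50 blocked=[3]
Op 9: conn=49 S1=31 S2=35 S3=-7 S4=50 blocked=[3]
Op 10: conn=39 S1=31 S2=35 S3=-7 S4=40 blocked=[3]

Answer: S3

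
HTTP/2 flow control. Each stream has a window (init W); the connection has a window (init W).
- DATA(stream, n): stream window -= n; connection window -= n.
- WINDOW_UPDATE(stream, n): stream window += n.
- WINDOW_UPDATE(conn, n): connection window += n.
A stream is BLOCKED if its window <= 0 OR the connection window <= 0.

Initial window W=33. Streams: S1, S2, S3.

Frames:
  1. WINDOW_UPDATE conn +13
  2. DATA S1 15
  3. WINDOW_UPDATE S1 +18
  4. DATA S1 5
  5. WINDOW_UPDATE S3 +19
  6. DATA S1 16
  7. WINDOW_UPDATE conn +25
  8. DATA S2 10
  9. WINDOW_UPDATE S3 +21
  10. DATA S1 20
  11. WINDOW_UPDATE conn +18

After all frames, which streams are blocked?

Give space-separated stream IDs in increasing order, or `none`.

Op 1: conn=46 S1=33 S2=33 S3=33 blocked=[]
Op 2: conn=31 S1=18 S2=33 S3=33 blocked=[]
Op 3: conn=31 S1=36 S2=33 S3=33 blocked=[]
Op 4: conn=26 S1=31 S2=33 S3=33 blocked=[]
Op 5: conn=26 S1=31 S2=33 S3=52 blocked=[]
Op 6: conn=10 S1=15 S2=33 S3=52 blocked=[]
Op 7: conn=35 S1=15 S2=33 S3=52 blocked=[]
Op 8: conn=25 S1=15 S2=23 S3=52 blocked=[]
Op 9: conn=25 S1=15 S2=23 S3=73 blocked=[]
Op 10: conn=5 S1=-5 S2=23 S3=73 blocked=[1]
Op 11: conn=23 S1=-5 S2=23 S3=73 blocked=[1]

Answer: S1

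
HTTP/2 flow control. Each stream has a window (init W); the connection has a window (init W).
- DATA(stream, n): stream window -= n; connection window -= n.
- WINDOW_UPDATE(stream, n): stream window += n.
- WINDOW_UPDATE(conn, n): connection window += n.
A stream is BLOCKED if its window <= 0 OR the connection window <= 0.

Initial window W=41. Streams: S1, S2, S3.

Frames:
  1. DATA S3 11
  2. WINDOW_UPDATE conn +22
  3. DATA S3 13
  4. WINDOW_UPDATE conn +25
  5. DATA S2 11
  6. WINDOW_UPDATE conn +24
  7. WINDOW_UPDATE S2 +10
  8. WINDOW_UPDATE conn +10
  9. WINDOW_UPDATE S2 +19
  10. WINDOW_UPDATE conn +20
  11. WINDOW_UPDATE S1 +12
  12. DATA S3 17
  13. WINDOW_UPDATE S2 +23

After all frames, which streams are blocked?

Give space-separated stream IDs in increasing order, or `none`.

Op 1: conn=30 S1=41 S2=41 S3=30 blocked=[]
Op 2: conn=52 S1=41 S2=41 S3=30 blocked=[]
Op 3: conn=39 S1=41 S2=41 S3=17 blocked=[]
Op 4: conn=64 S1=41 S2=41 S3=17 blocked=[]
Op 5: conn=53 S1=41 S2=30 S3=17 blocked=[]
Op 6: conn=77 S1=41 S2=30 S3=17 blocked=[]
Op 7: conn=77 S1=41 S2=40 S3=17 blocked=[]
Op 8: conn=87 S1=41 S2=40 S3=17 blocked=[]
Op 9: conn=87 S1=41 S2=59 S3=17 blocked=[]
Op 10: conn=107 S1=41 S2=59 S3=17 blocked=[]
Op 11: conn=107 S1=53 S2=59 S3=17 blocked=[]
Op 12: conn=90 S1=53 S2=59 S3=0 blocked=[3]
Op 13: conn=90 S1=53 S2=82 S3=0 blocked=[3]

Answer: S3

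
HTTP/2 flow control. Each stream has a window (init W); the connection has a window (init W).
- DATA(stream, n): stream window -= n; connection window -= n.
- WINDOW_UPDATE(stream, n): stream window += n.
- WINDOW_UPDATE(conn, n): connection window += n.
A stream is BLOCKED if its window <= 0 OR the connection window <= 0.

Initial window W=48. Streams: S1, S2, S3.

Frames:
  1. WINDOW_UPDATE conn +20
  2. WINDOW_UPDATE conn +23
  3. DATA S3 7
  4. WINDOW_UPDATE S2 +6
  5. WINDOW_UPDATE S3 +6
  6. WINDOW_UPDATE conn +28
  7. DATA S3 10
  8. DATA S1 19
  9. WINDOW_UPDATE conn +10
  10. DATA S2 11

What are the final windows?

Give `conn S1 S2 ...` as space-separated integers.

Op 1: conn=68 S1=48 S2=48 S3=48 blocked=[]
Op 2: conn=91 S1=48 S2=48 S3=48 blocked=[]
Op 3: conn=84 S1=48 S2=48 S3=41 blocked=[]
Op 4: conn=84 S1=48 S2=54 S3=41 blocked=[]
Op 5: conn=84 S1=48 S2=54 S3=47 blocked=[]
Op 6: conn=112 S1=48 S2=54 S3=47 blocked=[]
Op 7: conn=102 S1=48 S2=54 S3=37 blocked=[]
Op 8: conn=83 S1=29 S2=54 S3=37 blocked=[]
Op 9: conn=93 S1=29 S2=54 S3=37 blocked=[]
Op 10: conn=82 S1=29 S2=43 S3=37 blocked=[]

Answer: 82 29 43 37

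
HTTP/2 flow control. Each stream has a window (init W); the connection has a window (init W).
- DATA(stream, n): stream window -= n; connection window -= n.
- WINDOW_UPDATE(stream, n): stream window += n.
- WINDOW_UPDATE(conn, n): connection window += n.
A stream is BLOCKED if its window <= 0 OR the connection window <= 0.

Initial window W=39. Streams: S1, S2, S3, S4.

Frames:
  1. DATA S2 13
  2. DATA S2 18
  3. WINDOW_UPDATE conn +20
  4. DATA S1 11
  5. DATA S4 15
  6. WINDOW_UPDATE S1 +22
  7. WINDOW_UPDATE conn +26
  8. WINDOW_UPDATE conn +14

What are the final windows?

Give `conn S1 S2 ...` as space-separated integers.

Op 1: conn=26 S1=39 S2=26 S3=39 S4=39 blocked=[]
Op 2: conn=8 S1=39 S2=8 S3=39 S4=39 blocked=[]
Op 3: conn=28 S1=39 S2=8 S3=39 S4=39 blocked=[]
Op 4: conn=17 S1=28 S2=8 S3=39 S4=39 blocked=[]
Op 5: conn=2 S1=28 S2=8 S3=39 S4=24 blocked=[]
Op 6: conn=2 S1=50 S2=8 S3=39 S4=24 blocked=[]
Op 7: conn=28 S1=50 S2=8 S3=39 S4=24 blocked=[]
Op 8: conn=42 S1=50 S2=8 S3=39 S4=24 blocked=[]

Answer: 42 50 8 39 24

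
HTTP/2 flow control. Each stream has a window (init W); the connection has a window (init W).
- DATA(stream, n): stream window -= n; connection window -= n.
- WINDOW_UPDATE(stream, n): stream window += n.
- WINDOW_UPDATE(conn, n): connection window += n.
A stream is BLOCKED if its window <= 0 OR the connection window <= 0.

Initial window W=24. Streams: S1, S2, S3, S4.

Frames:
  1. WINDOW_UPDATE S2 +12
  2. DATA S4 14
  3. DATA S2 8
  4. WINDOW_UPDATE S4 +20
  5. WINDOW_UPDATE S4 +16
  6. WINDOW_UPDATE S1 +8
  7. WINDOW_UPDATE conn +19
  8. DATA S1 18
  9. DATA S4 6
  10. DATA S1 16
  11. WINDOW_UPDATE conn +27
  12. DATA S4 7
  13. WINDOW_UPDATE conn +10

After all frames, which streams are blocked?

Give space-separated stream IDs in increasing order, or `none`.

Answer: S1

Derivation:
Op 1: conn=24 S1=24 S2=36 S3=24 S4=24 blocked=[]
Op 2: conn=10 S1=24 S2=36 S3=24 S4=10 blocked=[]
Op 3: conn=2 S1=24 S2=28 S3=24 S4=10 blocked=[]
Op 4: conn=2 S1=24 S2=28 S3=24 S4=30 blocked=[]
Op 5: conn=2 S1=24 S2=28 S3=24 S4=46 blocked=[]
Op 6: conn=2 S1=32 S2=28 S3=24 S4=46 blocked=[]
Op 7: conn=21 S1=32 S2=28 S3=24 S4=46 blocked=[]
Op 8: conn=3 S1=14 S2=28 S3=24 S4=46 blocked=[]
Op 9: conn=-3 S1=14 S2=28 S3=24 S4=40 blocked=[1, 2, 3, 4]
Op 10: conn=-19 S1=-2 S2=28 S3=24 S4=40 blocked=[1, 2, 3, 4]
Op 11: conn=8 S1=-2 S2=28 S3=24 S4=40 blocked=[1]
Op 12: conn=1 S1=-2 S2=28 S3=24 S4=33 blocked=[1]
Op 13: conn=11 S1=-2 S2=28 S3=24 S4=33 blocked=[1]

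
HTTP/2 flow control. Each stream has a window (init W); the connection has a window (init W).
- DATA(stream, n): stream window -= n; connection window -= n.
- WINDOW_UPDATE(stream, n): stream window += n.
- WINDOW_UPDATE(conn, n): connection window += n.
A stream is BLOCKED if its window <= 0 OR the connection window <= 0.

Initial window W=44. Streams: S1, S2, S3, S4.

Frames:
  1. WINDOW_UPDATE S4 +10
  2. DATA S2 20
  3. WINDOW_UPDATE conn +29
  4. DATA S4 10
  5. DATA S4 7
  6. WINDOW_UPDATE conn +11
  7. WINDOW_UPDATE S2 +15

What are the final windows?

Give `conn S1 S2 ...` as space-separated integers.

Answer: 47 44 39 44 37

Derivation:
Op 1: conn=44 S1=44 S2=44 S3=44 S4=54 blocked=[]
Op 2: conn=24 S1=44 S2=24 S3=44 S4=54 blocked=[]
Op 3: conn=53 S1=44 S2=24 S3=44 S4=54 blocked=[]
Op 4: conn=43 S1=44 S2=24 S3=44 S4=44 blocked=[]
Op 5: conn=36 S1=44 S2=24 S3=44 S4=37 blocked=[]
Op 6: conn=47 S1=44 S2=24 S3=44 S4=37 blocked=[]
Op 7: conn=47 S1=44 S2=39 S3=44 S4=37 blocked=[]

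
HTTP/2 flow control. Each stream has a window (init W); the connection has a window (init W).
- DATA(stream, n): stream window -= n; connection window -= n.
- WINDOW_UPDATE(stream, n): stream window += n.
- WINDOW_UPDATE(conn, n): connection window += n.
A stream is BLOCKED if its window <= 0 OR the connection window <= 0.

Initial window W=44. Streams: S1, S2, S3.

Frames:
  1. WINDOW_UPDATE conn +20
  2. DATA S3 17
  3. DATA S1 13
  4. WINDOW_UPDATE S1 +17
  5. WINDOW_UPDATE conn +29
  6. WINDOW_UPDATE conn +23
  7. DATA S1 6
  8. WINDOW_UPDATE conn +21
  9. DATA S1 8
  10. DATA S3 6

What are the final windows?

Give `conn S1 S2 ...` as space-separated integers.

Answer: 87 34 44 21

Derivation:
Op 1: conn=64 S1=44 S2=44 S3=44 blocked=[]
Op 2: conn=47 S1=44 S2=44 S3=27 blocked=[]
Op 3: conn=34 S1=31 S2=44 S3=27 blocked=[]
Op 4: conn=34 S1=48 S2=44 S3=27 blocked=[]
Op 5: conn=63 S1=48 S2=44 S3=27 blocked=[]
Op 6: conn=86 S1=48 S2=44 S3=27 blocked=[]
Op 7: conn=80 S1=42 S2=44 S3=27 blocked=[]
Op 8: conn=101 S1=42 S2=44 S3=27 blocked=[]
Op 9: conn=93 S1=34 S2=44 S3=27 blocked=[]
Op 10: conn=87 S1=34 S2=44 S3=21 blocked=[]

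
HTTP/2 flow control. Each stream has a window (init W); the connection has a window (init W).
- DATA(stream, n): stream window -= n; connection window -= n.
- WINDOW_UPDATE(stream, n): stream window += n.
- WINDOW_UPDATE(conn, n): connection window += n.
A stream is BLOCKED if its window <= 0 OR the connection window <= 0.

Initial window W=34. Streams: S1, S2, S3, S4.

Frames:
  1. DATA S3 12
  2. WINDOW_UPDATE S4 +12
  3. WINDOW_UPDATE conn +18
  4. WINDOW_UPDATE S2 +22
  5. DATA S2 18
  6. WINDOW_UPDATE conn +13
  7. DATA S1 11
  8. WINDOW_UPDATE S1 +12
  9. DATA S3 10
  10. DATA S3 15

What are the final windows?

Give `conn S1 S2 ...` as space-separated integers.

Op 1: conn=22 S1=34 S2=34 S3=22 S4=34 blocked=[]
Op 2: conn=22 S1=34 S2=34 S3=22 S4=46 blocked=[]
Op 3: conn=40 S1=34 S2=34 S3=22 S4=46 blocked=[]
Op 4: conn=40 S1=34 S2=56 S3=22 S4=46 blocked=[]
Op 5: conn=22 S1=34 S2=38 S3=22 S4=46 blocked=[]
Op 6: conn=35 S1=34 S2=38 S3=22 S4=46 blocked=[]
Op 7: conn=24 S1=23 S2=38 S3=22 S4=46 blocked=[]
Op 8: conn=24 S1=35 S2=38 S3=22 S4=46 blocked=[]
Op 9: conn=14 S1=35 S2=38 S3=12 S4=46 blocked=[]
Op 10: conn=-1 S1=35 S2=38 S3=-3 S4=46 blocked=[1, 2, 3, 4]

Answer: -1 35 38 -3 46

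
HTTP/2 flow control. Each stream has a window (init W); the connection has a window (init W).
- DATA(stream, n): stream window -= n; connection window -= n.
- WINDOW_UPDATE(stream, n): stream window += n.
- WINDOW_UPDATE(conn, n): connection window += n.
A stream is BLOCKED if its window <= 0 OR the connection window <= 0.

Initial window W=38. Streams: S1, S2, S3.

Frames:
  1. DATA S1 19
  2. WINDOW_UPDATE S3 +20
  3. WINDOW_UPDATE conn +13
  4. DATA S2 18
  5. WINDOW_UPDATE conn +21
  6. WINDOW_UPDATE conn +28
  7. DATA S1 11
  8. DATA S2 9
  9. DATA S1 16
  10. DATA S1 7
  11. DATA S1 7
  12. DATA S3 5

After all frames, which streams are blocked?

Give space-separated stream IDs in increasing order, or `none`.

Answer: S1

Derivation:
Op 1: conn=19 S1=19 S2=38 S3=38 blocked=[]
Op 2: conn=19 S1=19 S2=38 S3=58 blocked=[]
Op 3: conn=32 S1=19 S2=38 S3=58 blocked=[]
Op 4: conn=14 S1=19 S2=20 S3=58 blocked=[]
Op 5: conn=35 S1=19 S2=20 S3=58 blocked=[]
Op 6: conn=63 S1=19 S2=20 S3=58 blocked=[]
Op 7: conn=52 S1=8 S2=20 S3=58 blocked=[]
Op 8: conn=43 S1=8 S2=11 S3=58 blocked=[]
Op 9: conn=27 S1=-8 S2=11 S3=58 blocked=[1]
Op 10: conn=20 S1=-15 S2=11 S3=58 blocked=[1]
Op 11: conn=13 S1=-22 S2=11 S3=58 blocked=[1]
Op 12: conn=8 S1=-22 S2=11 S3=53 blocked=[1]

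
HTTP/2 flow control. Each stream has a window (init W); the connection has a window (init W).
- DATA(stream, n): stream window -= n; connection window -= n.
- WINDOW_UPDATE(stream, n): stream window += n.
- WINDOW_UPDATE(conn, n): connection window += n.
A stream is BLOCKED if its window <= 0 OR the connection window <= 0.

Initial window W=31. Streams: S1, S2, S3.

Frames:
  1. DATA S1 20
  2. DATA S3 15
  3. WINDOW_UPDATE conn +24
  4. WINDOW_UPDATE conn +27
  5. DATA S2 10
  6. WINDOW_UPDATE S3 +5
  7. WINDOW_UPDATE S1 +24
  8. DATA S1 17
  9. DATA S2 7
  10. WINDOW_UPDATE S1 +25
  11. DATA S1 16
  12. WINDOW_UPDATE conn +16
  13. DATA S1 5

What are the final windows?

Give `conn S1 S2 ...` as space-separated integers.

Answer: 8 22 14 21

Derivation:
Op 1: conn=11 S1=11 S2=31 S3=31 blocked=[]
Op 2: conn=-4 S1=11 S2=31 S3=16 blocked=[1, 2, 3]
Op 3: conn=20 S1=11 S2=31 S3=16 blocked=[]
Op 4: conn=47 S1=11 S2=31 S3=16 blocked=[]
Op 5: conn=37 S1=11 S2=21 S3=16 blocked=[]
Op 6: conn=37 S1=11 S2=21 S3=21 blocked=[]
Op 7: conn=37 S1=35 S2=21 S3=21 blocked=[]
Op 8: conn=20 S1=18 S2=21 S3=21 blocked=[]
Op 9: conn=13 S1=18 S2=14 S3=21 blocked=[]
Op 10: conn=13 S1=43 S2=14 S3=21 blocked=[]
Op 11: conn=-3 S1=27 S2=14 S3=21 blocked=[1, 2, 3]
Op 12: conn=13 S1=27 S2=14 S3=21 blocked=[]
Op 13: conn=8 S1=22 S2=14 S3=21 blocked=[]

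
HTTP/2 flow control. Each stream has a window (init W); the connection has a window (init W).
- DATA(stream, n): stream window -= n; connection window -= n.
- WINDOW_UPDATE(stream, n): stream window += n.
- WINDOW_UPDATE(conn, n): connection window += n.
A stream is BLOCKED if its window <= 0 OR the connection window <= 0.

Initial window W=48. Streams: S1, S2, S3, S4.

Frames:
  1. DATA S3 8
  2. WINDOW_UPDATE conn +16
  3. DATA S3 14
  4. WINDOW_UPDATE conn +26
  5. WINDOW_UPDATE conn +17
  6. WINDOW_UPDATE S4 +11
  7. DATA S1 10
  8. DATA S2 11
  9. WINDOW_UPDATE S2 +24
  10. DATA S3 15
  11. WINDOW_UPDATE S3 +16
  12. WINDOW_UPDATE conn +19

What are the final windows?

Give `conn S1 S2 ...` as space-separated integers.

Op 1: conn=40 S1=48 S2=48 S3=40 S4=48 blocked=[]
Op 2: conn=56 S1=48 S2=48 S3=40 S4=48 blocked=[]
Op 3: conn=42 S1=48 S2=48 S3=26 S4=48 blocked=[]
Op 4: conn=68 S1=48 S2=48 S3=26 S4=48 blocked=[]
Op 5: conn=85 S1=48 S2=48 S3=26 S4=48 blocked=[]
Op 6: conn=85 S1=48 S2=48 S3=26 S4=59 blocked=[]
Op 7: conn=75 S1=38 S2=48 S3=26 S4=59 blocked=[]
Op 8: conn=64 S1=38 S2=37 S3=26 S4=59 blocked=[]
Op 9: conn=64 S1=38 S2=61 S3=26 S4=59 blocked=[]
Op 10: conn=49 S1=38 S2=61 S3=11 S4=59 blocked=[]
Op 11: conn=49 S1=38 S2=61 S3=27 S4=59 blocked=[]
Op 12: conn=68 S1=38 S2=61 S3=27 S4=59 blocked=[]

Answer: 68 38 61 27 59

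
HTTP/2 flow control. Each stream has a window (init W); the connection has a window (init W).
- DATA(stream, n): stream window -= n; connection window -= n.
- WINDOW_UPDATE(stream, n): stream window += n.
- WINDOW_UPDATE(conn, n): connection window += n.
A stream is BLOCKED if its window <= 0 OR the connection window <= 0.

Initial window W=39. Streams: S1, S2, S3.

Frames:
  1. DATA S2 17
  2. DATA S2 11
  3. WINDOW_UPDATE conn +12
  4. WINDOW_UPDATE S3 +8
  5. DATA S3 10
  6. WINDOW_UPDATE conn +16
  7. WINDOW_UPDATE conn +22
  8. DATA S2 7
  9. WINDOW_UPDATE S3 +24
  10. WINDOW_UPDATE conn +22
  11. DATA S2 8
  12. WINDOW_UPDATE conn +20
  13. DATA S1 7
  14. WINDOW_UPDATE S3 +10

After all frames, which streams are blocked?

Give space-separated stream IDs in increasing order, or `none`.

Op 1: conn=22 S1=39 S2=22 S3=39 blocked=[]
Op 2: conn=11 S1=39 S2=11 S3=39 blocked=[]
Op 3: conn=23 S1=39 S2=11 S3=39 blocked=[]
Op 4: conn=23 S1=39 S2=11 S3=47 blocked=[]
Op 5: conn=13 S1=39 S2=11 S3=37 blocked=[]
Op 6: conn=29 S1=39 S2=11 S3=37 blocked=[]
Op 7: conn=51 S1=39 S2=11 S3=37 blocked=[]
Op 8: conn=44 S1=39 S2=4 S3=37 blocked=[]
Op 9: conn=44 S1=39 S2=4 S3=61 blocked=[]
Op 10: conn=66 S1=39 S2=4 S3=61 blocked=[]
Op 11: conn=58 S1=39 S2=-4 S3=61 blocked=[2]
Op 12: conn=78 S1=39 S2=-4 S3=61 blocked=[2]
Op 13: conn=71 S1=32 S2=-4 S3=61 blocked=[2]
Op 14: conn=71 S1=32 S2=-4 S3=71 blocked=[2]

Answer: S2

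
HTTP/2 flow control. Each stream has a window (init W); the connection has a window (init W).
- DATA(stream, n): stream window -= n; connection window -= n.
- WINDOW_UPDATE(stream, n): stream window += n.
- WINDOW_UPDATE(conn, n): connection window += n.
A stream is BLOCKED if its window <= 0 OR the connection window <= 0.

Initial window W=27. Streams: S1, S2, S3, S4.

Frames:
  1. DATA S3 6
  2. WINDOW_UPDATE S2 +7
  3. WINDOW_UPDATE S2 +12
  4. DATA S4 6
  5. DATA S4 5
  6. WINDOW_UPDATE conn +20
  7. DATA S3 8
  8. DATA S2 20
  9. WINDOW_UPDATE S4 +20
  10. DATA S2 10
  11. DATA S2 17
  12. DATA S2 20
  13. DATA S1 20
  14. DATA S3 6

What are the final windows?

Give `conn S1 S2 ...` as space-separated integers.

Answer: -71 7 -21 7 36

Derivation:
Op 1: conn=21 S1=27 S2=27 S3=21 S4=27 blocked=[]
Op 2: conn=21 S1=27 S2=34 S3=21 S4=27 blocked=[]
Op 3: conn=21 S1=27 S2=46 S3=21 S4=27 blocked=[]
Op 4: conn=15 S1=27 S2=46 S3=21 S4=21 blocked=[]
Op 5: conn=10 S1=27 S2=46 S3=21 S4=16 blocked=[]
Op 6: conn=30 S1=27 S2=46 S3=21 S4=16 blocked=[]
Op 7: conn=22 S1=27 S2=46 S3=13 S4=16 blocked=[]
Op 8: conn=2 S1=27 S2=26 S3=13 S4=16 blocked=[]
Op 9: conn=2 S1=27 S2=26 S3=13 S4=36 blocked=[]
Op 10: conn=-8 S1=27 S2=16 S3=13 S4=36 blocked=[1, 2, 3, 4]
Op 11: conn=-25 S1=27 S2=-1 S3=13 S4=36 blocked=[1, 2, 3, 4]
Op 12: conn=-45 S1=27 S2=-21 S3=13 S4=36 blocked=[1, 2, 3, 4]
Op 13: conn=-65 S1=7 S2=-21 S3=13 S4=36 blocked=[1, 2, 3, 4]
Op 14: conn=-71 S1=7 S2=-21 S3=7 S4=36 blocked=[1, 2, 3, 4]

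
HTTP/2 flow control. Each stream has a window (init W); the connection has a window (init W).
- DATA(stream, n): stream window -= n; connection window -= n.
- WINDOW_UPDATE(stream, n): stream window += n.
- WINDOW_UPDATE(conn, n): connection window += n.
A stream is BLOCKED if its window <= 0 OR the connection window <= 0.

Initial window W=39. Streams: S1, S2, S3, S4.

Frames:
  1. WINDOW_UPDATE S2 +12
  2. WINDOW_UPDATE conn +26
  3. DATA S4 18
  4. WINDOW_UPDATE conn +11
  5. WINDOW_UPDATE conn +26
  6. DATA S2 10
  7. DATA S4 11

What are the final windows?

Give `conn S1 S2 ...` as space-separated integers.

Op 1: conn=39 S1=39 S2=51 S3=39 S4=39 blocked=[]
Op 2: conn=65 S1=39 S2=51 S3=39 S4=39 blocked=[]
Op 3: conn=47 S1=39 S2=51 S3=39 S4=21 blocked=[]
Op 4: conn=58 S1=39 S2=51 S3=39 S4=21 blocked=[]
Op 5: conn=84 S1=39 S2=51 S3=39 S4=21 blocked=[]
Op 6: conn=74 S1=39 S2=41 S3=39 S4=21 blocked=[]
Op 7: conn=63 S1=39 S2=41 S3=39 S4=10 blocked=[]

Answer: 63 39 41 39 10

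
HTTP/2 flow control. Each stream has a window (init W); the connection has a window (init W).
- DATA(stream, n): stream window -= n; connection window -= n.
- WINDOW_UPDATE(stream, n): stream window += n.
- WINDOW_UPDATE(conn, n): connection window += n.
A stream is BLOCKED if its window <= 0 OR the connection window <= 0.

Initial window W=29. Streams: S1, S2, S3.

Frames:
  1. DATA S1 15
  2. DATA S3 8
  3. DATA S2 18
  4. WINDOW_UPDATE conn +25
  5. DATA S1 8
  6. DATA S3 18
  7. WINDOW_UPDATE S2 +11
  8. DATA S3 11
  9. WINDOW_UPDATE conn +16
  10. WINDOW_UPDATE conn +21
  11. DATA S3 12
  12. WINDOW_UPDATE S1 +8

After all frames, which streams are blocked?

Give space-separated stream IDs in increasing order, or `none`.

Answer: S3

Derivation:
Op 1: conn=14 S1=14 S2=29 S3=29 blocked=[]
Op 2: conn=6 S1=14 S2=29 S3=21 blocked=[]
Op 3: conn=-12 S1=14 S2=11 S3=21 blocked=[1, 2, 3]
Op 4: conn=13 S1=14 S2=11 S3=21 blocked=[]
Op 5: conn=5 S1=6 S2=11 S3=21 blocked=[]
Op 6: conn=-13 S1=6 S2=11 S3=3 blocked=[1, 2, 3]
Op 7: conn=-13 S1=6 S2=22 S3=3 blocked=[1, 2, 3]
Op 8: conn=-24 S1=6 S2=22 S3=-8 blocked=[1, 2, 3]
Op 9: conn=-8 S1=6 S2=22 S3=-8 blocked=[1, 2, 3]
Op 10: conn=13 S1=6 S2=22 S3=-8 blocked=[3]
Op 11: conn=1 S1=6 S2=22 S3=-20 blocked=[3]
Op 12: conn=1 S1=14 S2=22 S3=-20 blocked=[3]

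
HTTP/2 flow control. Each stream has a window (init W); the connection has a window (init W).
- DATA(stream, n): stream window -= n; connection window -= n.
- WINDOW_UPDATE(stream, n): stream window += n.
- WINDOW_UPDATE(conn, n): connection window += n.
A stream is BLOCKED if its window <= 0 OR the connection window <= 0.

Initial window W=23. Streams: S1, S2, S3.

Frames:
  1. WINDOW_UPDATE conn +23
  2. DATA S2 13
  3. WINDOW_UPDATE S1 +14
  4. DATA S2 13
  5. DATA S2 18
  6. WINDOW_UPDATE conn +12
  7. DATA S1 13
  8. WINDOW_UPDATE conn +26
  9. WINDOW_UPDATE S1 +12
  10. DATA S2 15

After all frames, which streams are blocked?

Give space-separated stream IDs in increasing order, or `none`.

Answer: S2

Derivation:
Op 1: conn=46 S1=23 S2=23 S3=23 blocked=[]
Op 2: conn=33 S1=23 S2=10 S3=23 blocked=[]
Op 3: conn=33 S1=37 S2=10 S3=23 blocked=[]
Op 4: conn=20 S1=37 S2=-3 S3=23 blocked=[2]
Op 5: conn=2 S1=37 S2=-21 S3=23 blocked=[2]
Op 6: conn=14 S1=37 S2=-21 S3=23 blocked=[2]
Op 7: conn=1 S1=24 S2=-21 S3=23 blocked=[2]
Op 8: conn=27 S1=24 S2=-21 S3=23 blocked=[2]
Op 9: conn=27 S1=36 S2=-21 S3=23 blocked=[2]
Op 10: conn=12 S1=36 S2=-36 S3=23 blocked=[2]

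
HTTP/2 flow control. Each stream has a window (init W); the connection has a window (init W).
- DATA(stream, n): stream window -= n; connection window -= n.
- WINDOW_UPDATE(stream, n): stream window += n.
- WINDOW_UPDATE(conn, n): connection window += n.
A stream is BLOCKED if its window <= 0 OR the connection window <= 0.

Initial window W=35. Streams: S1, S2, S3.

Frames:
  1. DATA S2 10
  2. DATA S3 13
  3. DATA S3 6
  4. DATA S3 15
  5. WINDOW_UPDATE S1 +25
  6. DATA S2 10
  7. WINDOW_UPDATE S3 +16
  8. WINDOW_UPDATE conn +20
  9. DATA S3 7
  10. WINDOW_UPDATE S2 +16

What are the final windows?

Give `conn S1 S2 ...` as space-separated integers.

Op 1: conn=25 S1=35 S2=25 S3=35 blocked=[]
Op 2: conn=12 S1=35 S2=25 S3=22 blocked=[]
Op 3: conn=6 S1=35 S2=25 S3=16 blocked=[]
Op 4: conn=-9 S1=35 S2=25 S3=1 blocked=[1, 2, 3]
Op 5: conn=-9 S1=60 S2=25 S3=1 blocked=[1, 2, 3]
Op 6: conn=-19 S1=60 S2=15 S3=1 blocked=[1, 2, 3]
Op 7: conn=-19 S1=60 S2=15 S3=17 blocked=[1, 2, 3]
Op 8: conn=1 S1=60 S2=15 S3=17 blocked=[]
Op 9: conn=-6 S1=60 S2=15 S3=10 blocked=[1, 2, 3]
Op 10: conn=-6 S1=60 S2=31 S3=10 blocked=[1, 2, 3]

Answer: -6 60 31 10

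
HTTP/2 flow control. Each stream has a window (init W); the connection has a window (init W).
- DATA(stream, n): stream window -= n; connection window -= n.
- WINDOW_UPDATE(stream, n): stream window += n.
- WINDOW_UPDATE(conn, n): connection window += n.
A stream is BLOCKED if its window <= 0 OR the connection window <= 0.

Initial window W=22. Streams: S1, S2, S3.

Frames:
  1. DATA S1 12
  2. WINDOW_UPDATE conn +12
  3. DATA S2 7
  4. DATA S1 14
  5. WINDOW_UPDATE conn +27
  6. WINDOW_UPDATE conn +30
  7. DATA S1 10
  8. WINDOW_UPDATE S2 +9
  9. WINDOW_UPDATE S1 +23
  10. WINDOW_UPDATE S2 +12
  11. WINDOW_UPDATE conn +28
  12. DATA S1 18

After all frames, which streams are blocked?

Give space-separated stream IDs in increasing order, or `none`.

Answer: S1

Derivation:
Op 1: conn=10 S1=10 S2=22 S3=22 blocked=[]
Op 2: conn=22 S1=10 S2=22 S3=22 blocked=[]
Op 3: conn=15 S1=10 S2=15 S3=22 blocked=[]
Op 4: conn=1 S1=-4 S2=15 S3=22 blocked=[1]
Op 5: conn=28 S1=-4 S2=15 S3=22 blocked=[1]
Op 6: conn=58 S1=-4 S2=15 S3=22 blocked=[1]
Op 7: conn=48 S1=-14 S2=15 S3=22 blocked=[1]
Op 8: conn=48 S1=-14 S2=24 S3=22 blocked=[1]
Op 9: conn=48 S1=9 S2=24 S3=22 blocked=[]
Op 10: conn=48 S1=9 S2=36 S3=22 blocked=[]
Op 11: conn=76 S1=9 S2=36 S3=22 blocked=[]
Op 12: conn=58 S1=-9 S2=36 S3=22 blocked=[1]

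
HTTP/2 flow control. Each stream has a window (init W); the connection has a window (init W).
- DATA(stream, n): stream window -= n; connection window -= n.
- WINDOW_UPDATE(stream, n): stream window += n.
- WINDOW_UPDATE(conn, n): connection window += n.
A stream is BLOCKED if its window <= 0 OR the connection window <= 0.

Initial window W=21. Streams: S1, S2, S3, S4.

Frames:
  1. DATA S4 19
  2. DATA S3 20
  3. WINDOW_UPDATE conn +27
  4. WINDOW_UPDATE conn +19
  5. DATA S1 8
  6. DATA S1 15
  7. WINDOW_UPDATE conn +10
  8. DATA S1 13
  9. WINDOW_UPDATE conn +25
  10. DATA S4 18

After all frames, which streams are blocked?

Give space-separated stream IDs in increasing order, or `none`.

Answer: S1 S4

Derivation:
Op 1: conn=2 S1=21 S2=21 S3=21 S4=2 blocked=[]
Op 2: conn=-18 S1=21 S2=21 S3=1 S4=2 blocked=[1, 2, 3, 4]
Op 3: conn=9 S1=21 S2=21 S3=1 S4=2 blocked=[]
Op 4: conn=28 S1=21 S2=21 S3=1 S4=2 blocked=[]
Op 5: conn=20 S1=13 S2=21 S3=1 S4=2 blocked=[]
Op 6: conn=5 S1=-2 S2=21 S3=1 S4=2 blocked=[1]
Op 7: conn=15 S1=-2 S2=21 S3=1 S4=2 blocked=[1]
Op 8: conn=2 S1=-15 S2=21 S3=1 S4=2 blocked=[1]
Op 9: conn=27 S1=-15 S2=21 S3=1 S4=2 blocked=[1]
Op 10: conn=9 S1=-15 S2=21 S3=1 S4=-16 blocked=[1, 4]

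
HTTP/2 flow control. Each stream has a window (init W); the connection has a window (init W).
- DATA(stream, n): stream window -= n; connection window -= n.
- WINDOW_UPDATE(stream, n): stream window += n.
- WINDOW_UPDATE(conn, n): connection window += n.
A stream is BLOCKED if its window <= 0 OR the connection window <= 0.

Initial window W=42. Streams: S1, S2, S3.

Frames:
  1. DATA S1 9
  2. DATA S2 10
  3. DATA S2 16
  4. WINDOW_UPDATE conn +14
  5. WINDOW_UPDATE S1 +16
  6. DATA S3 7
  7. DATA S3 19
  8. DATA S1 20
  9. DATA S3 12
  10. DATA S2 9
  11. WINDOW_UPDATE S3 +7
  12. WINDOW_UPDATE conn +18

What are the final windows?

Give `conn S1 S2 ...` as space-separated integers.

Answer: -28 29 7 11

Derivation:
Op 1: conn=33 S1=33 S2=42 S3=42 blocked=[]
Op 2: conn=23 S1=33 S2=32 S3=42 blocked=[]
Op 3: conn=7 S1=33 S2=16 S3=42 blocked=[]
Op 4: conn=21 S1=33 S2=16 S3=42 blocked=[]
Op 5: conn=21 S1=49 S2=16 S3=42 blocked=[]
Op 6: conn=14 S1=49 S2=16 S3=35 blocked=[]
Op 7: conn=-5 S1=49 S2=16 S3=16 blocked=[1, 2, 3]
Op 8: conn=-25 S1=29 S2=16 S3=16 blocked=[1, 2, 3]
Op 9: conn=-37 S1=29 S2=16 S3=4 blocked=[1, 2, 3]
Op 10: conn=-46 S1=29 S2=7 S3=4 blocked=[1, 2, 3]
Op 11: conn=-46 S1=29 S2=7 S3=11 blocked=[1, 2, 3]
Op 12: conn=-28 S1=29 S2=7 S3=11 blocked=[1, 2, 3]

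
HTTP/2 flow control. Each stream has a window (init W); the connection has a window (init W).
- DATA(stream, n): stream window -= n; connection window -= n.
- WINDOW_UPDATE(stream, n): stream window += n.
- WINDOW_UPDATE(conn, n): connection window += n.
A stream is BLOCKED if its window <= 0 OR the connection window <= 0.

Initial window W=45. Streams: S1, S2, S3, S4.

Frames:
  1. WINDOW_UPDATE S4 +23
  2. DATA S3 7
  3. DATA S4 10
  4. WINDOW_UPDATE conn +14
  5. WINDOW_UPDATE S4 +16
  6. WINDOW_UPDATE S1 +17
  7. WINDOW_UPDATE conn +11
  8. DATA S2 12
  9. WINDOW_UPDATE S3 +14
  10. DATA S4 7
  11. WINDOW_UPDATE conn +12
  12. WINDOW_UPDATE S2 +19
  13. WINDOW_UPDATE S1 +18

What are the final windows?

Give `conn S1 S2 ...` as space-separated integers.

Answer: 46 80 52 52 67

Derivation:
Op 1: conn=45 S1=45 S2=45 S3=45 S4=68 blocked=[]
Op 2: conn=38 S1=45 S2=45 S3=38 S4=68 blocked=[]
Op 3: conn=28 S1=45 S2=45 S3=38 S4=58 blocked=[]
Op 4: conn=42 S1=45 S2=45 S3=38 S4=58 blocked=[]
Op 5: conn=42 S1=45 S2=45 S3=38 S4=74 blocked=[]
Op 6: conn=42 S1=62 S2=45 S3=38 S4=74 blocked=[]
Op 7: conn=53 S1=62 S2=45 S3=38 S4=74 blocked=[]
Op 8: conn=41 S1=62 S2=33 S3=38 S4=74 blocked=[]
Op 9: conn=41 S1=62 S2=33 S3=52 S4=74 blocked=[]
Op 10: conn=34 S1=62 S2=33 S3=52 S4=67 blocked=[]
Op 11: conn=46 S1=62 S2=33 S3=52 S4=67 blocked=[]
Op 12: conn=46 S1=62 S2=52 S3=52 S4=67 blocked=[]
Op 13: conn=46 S1=80 S2=52 S3=52 S4=67 blocked=[]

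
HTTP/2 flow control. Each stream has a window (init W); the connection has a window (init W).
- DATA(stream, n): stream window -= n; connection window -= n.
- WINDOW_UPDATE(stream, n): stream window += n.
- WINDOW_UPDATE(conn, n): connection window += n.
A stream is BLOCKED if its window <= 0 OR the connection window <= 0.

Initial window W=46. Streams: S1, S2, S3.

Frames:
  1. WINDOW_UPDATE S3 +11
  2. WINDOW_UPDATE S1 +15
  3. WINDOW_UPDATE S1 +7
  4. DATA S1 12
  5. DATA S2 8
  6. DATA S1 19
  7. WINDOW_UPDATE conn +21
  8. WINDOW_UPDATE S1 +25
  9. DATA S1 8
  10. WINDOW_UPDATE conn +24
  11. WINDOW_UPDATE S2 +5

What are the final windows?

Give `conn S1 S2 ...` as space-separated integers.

Op 1: conn=46 S1=46 S2=46 S3=57 blocked=[]
Op 2: conn=46 S1=61 S2=46 S3=57 blocked=[]
Op 3: conn=46 S1=68 S2=46 S3=57 blocked=[]
Op 4: conn=34 S1=56 S2=46 S3=57 blocked=[]
Op 5: conn=26 S1=56 S2=38 S3=57 blocked=[]
Op 6: conn=7 S1=37 S2=38 S3=57 blocked=[]
Op 7: conn=28 S1=37 S2=38 S3=57 blocked=[]
Op 8: conn=28 S1=62 S2=38 S3=57 blocked=[]
Op 9: conn=20 S1=54 S2=38 S3=57 blocked=[]
Op 10: conn=44 S1=54 S2=38 S3=57 blocked=[]
Op 11: conn=44 S1=54 S2=43 S3=57 blocked=[]

Answer: 44 54 43 57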